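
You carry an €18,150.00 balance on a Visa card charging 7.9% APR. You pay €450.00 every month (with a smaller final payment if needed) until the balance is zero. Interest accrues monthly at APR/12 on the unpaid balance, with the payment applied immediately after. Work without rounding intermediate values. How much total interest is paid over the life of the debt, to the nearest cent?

Monthly rate r = 7.9%/12 = 0.658333% = 0.00658333.
Payoff takes n = ⌈−ln(1 − rB₀/P)/ln(1+r)⌉ = ⌈47.031⌉ = 48 payments; the last is €13.79.
Total paid = 47·€450.00 + €13.79 = €21,163.79.
Total interest = total paid − principal = €21,163.79 − €18,150.00 = €3,013.79.

€3,013.79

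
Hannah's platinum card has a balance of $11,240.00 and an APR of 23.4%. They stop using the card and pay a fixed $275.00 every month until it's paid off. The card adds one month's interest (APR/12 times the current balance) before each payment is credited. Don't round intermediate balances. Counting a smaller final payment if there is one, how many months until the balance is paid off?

83 months

Monthly rate r = 23.4%/12 = 1.95% = 0.0195.
Recurrence: B ← B·(1+r) − $275.00.
Month 1: interest $219.18; balance after payment $11,184.18.
Month 2: interest $218.09; balance after payment $11,127.27.
Closed form: n = −ln(1 − rB₀/P)/ln(1+r) = −ln(0.20298)/ln(1.0195) ≈ 82.571, so the balance reaches zero during payment 83.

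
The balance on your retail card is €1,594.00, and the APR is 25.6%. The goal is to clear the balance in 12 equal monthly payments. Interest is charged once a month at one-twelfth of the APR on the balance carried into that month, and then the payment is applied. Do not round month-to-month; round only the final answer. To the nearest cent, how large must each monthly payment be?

Monthly rate r = 25.6%/12 = 2.13333% = 0.0213333.
Level-payment amortization: P = B₀·r / (1 − (1+r)^(−n)) = 1594.00·0.0213333 / (1 − 1.02133^(−12)).
Denominator 1 − (1+r)^(−12) = 0.223770891.
P = 34.0053 / 0.223770891 ≈ 151.96.

€151.96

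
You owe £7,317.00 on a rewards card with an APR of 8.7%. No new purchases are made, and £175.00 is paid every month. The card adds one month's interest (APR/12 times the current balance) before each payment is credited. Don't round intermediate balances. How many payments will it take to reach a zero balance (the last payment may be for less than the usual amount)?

Monthly rate r = 8.7%/12 = 0.725% = 0.00725.
Recurrence: B ← B·(1+r) − £175.00.
Month 1: interest £53.05; balance after payment £7,195.05.
Month 2: interest £52.16; balance after payment £7,072.21.
Closed form: n = −ln(1 − rB₀/P)/ln(1+r) = −ln(0.69687)/ln(1.00725) ≈ 49.996, so the balance reaches zero during payment 50.

50 months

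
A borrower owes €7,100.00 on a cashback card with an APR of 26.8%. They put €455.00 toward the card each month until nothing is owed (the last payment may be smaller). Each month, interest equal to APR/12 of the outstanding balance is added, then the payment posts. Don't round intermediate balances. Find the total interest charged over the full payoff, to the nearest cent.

Monthly rate r = 26.8%/12 = 2.23333% = 0.0223333.
Payoff takes n = ⌈−ln(1 − rB₀/P)/ln(1+r)⌉ = ⌈19.399⌉ = 20 payments; the last is €182.71.
Total paid = 19·€455.00 + €182.71 = €8,827.71.
Total interest = total paid − principal = €8,827.71 − €7,100.00 = €1,727.71.

€1,727.71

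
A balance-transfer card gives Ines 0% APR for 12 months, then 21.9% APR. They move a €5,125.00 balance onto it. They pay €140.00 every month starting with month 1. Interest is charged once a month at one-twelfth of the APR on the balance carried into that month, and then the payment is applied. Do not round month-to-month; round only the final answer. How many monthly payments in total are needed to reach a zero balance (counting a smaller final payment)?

45 months

Promo months 1–12 at r₀ = 0%/12 = 0; months 13+ at r₁ = 21.9%/12 = 0.01825.
After month 12 (no interest yet): B = €5,125.00 − 12·€140.00 = €3,445.00.
Then at r₁ with €140.00/mo: n₂ = −ln(1 − r₁·B/P)/ln(1+r₁) ≈ 32.96 → 33 more payments.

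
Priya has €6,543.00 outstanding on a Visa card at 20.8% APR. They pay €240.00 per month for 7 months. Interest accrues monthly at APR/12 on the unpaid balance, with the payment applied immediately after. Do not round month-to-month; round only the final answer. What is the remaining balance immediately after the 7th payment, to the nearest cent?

€5,609.45

Monthly rate r = 20.8%/12 = 1.73333% = 0.0173333.
Each month: B ← B·(1+r) − €240.00.
Month 1: interest €113.41; balance after payment €6,416.41.
Month 2: interest €111.22; balance after payment €6,287.63.
Month 3: interest €108.99; balance after payment €6,156.62.
Month 4: interest €106.71; balance after payment €6,023.33.
Month 5: interest €104.40; balance after payment €5,887.73.
Month 6: interest €102.05; balance after payment €5,749.79.
Month 7: interest €99.66; balance after payment €5,609.45.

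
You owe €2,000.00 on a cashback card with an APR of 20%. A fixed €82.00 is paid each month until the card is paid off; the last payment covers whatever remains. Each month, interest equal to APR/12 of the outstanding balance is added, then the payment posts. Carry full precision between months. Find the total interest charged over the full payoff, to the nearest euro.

€588

Monthly rate r = 20%/12 = 1.66667% = 0.0166667.
Payoff takes n = ⌈−ln(1 − rB₀/P)/ln(1+r)⌉ = ⌈31.564⌉ = 32 payments; the last is €46.38.
Total paid = 31·€82.00 + €46.38 = €2,588.38.
Total interest = total paid − principal = €2,588.38 − €2,000.00 = €588.38.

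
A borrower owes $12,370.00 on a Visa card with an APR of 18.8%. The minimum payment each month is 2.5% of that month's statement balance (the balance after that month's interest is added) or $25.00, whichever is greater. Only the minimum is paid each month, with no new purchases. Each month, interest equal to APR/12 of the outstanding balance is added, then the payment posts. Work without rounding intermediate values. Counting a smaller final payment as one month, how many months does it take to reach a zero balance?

Monthly rate r = 18.8%/12 = 1.56667% = 0.0156667.
While 2.5% of the post-interest balance exceeds $25.00, each month B ← (B·(1+r))·(1 − 0.025), i.e. B shrinks by the factor (1+r)·0.975 = 0.99028.
This holds for months 1–259. Entering month 260 the balance is $984.30; 2.5% of the post-interest balance is now below $25.00, so the flat $25.00 minimum applies from here.
From month 260 a fixed $25.00 at rate r clears $984.30 in 62 more payments. Total: 259 + 62 = 321 months.

321 months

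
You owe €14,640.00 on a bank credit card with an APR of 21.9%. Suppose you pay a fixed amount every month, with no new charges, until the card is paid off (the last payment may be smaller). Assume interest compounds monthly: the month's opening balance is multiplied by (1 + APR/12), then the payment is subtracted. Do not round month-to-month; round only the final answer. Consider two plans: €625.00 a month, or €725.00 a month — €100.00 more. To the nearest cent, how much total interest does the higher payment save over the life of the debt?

Monthly rate r = 21.9%/12 = 1.825% = 0.01825.
At €625.00/mo: n = ⌈−ln(1 − rB₀/P)/ln(1+r)⌉ = 31 payments (last €524.58); total interest = total paid − €14,640.00 = €4,634.58.
At €725.00/mo: 26 payments (last €304.61); total interest €3,789.61.
Interest saved = €4,634.58 − €3,789.61 = €844.97.

€844.97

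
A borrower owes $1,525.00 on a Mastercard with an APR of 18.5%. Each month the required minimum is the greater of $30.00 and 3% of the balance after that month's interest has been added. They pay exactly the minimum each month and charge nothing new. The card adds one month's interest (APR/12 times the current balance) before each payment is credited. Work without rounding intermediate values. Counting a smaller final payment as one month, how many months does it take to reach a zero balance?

75 months

Monthly rate r = 18.5%/12 = 1.54167% = 0.0154167.
While 3% of the post-interest balance exceeds $30.00, each month B ← (B·(1+r))·(1 − 0.03), i.e. B shrinks by the factor (1+r)·0.97 = 0.98495.
This holds for months 1–29. Entering month 30 the balance is $982.50; 3% of the post-interest balance is now below $30.00, so the flat $30.00 minimum applies from here.
From month 30 a fixed $30.00 at rate r clears $982.50 in 46 more payments. Total: 29 + 46 = 75 months.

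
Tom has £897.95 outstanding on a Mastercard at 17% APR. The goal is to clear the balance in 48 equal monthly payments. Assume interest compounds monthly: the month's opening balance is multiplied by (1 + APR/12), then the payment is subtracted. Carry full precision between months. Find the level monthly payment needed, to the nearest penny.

Monthly rate r = 17%/12 = 1.41667% = 0.0141667.
Level-payment amortization: P = B₀·r / (1 − (1+r)^(−n)) = 897.95·0.0141667 / (1 − 1.01417^(−48)).
Denominator 1 − (1+r)^(−48) = 0.49095983.
P = 12.721 / 0.49095983 ≈ 25.91.

£25.91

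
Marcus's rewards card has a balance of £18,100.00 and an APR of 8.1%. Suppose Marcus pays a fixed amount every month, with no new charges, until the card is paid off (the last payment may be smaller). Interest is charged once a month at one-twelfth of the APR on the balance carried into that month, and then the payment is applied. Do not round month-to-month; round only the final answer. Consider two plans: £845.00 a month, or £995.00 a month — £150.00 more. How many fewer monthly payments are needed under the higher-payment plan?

Monthly rate r = 8.1%/12 = 0.675% = 0.00675.
At £845.00/mo: n = ⌈−ln(1 − rB₀/P)/ln(1+r)⌉ = 24 payments (last £181.49); total interest = total paid − £18,100.00 = £1,516.49.
At £995.00/mo: 20 payments (last £472.44); total interest £1,277.44.
Payments saved = 24 − 20 = 4.

4 fewer payments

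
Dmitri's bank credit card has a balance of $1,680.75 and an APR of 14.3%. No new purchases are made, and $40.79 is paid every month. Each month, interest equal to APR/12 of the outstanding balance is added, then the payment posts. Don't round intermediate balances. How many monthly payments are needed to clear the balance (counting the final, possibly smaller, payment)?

58 months

Monthly rate r = 14.3%/12 = 1.19167% = 0.0119167.
Recurrence: B ← B·(1+r) − $40.79.
Month 1: interest $20.03; balance after payment $1,659.99.
Month 2: interest $19.78; balance after payment $1,638.98.
Closed form: n = −ln(1 − rB₀/P)/ln(1+r) = −ln(0.50897)/ln(1.01192) ≈ 57.010, so the balance reaches zero during payment 58.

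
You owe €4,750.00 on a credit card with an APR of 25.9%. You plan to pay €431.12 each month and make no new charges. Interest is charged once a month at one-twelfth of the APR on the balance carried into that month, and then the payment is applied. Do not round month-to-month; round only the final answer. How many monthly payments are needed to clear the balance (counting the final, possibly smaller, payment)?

Monthly rate r = 25.9%/12 = 2.15833% = 0.0215833.
Recurrence: B ← B·(1+r) − €431.12.
Month 1: interest €102.52; balance after payment €4,421.40.
Month 2: interest €95.43; balance after payment €4,085.71.
Closed form: n = −ln(1 − rB₀/P)/ln(1+r) = −ln(0.7622)/ln(1.02158) ≈ 12.717, so the balance reaches zero during payment 13.

13 months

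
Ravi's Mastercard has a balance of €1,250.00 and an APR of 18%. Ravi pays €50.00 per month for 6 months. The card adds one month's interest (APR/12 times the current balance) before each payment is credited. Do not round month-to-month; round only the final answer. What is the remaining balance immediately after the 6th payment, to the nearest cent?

Monthly rate r = 18%/12 = 1.5% = 0.015.
Each month: B ← B·(1+r) − €50.00.
Month 1: interest €18.75; balance after payment €1,218.75.
Month 2: interest €18.28; balance after payment €1,187.03.
Month 3: interest €17.81; balance after payment €1,154.84.
Month 4: interest €17.32; balance after payment €1,122.16.
Month 5: interest €16.83; balance after payment €1,088.99.
Month 6: interest €16.33; balance after payment €1,055.33.

€1,055.33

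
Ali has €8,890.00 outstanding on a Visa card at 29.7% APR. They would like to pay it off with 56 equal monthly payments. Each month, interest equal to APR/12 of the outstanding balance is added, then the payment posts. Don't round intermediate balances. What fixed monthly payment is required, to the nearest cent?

Monthly rate r = 29.7%/12 = 2.475% = 0.02475.
Level-payment amortization: P = B₀·r / (1 − (1+r)^(−n)) = 8890.00·0.02475 / (1 − 1.02475^(−56)).
Denominator 1 − (1+r)^(−56) = 0.74567088.
P = 220.027 / 0.74567088 ≈ 295.07.

€295.07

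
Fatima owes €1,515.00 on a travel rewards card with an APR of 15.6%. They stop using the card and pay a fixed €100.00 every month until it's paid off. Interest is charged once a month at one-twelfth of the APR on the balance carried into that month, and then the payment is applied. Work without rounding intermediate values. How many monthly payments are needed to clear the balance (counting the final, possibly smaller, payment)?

Monthly rate r = 15.6%/12 = 1.3% = 0.013.
Recurrence: B ← B·(1+r) − €100.00.
Month 1: interest €19.70; balance after payment €1,434.69.
Month 2: interest €18.65; balance after payment €1,353.35.
Closed form: n = −ln(1 − rB₀/P)/ln(1+r) = −ln(0.80305)/ln(1.013) ≈ 16.982, so the balance reaches zero during payment 17.

17 payments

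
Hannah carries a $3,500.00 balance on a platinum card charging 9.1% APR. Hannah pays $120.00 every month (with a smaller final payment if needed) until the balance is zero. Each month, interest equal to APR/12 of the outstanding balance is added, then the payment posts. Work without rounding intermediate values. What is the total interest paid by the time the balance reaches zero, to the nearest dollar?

Monthly rate r = 9.1%/12 = 0.758333% = 0.00758333.
Payoff takes n = ⌈−ln(1 − rB₀/P)/ln(1+r)⌉ = ⌈33.089⌉ = 34 payments; the last is $10.68.
Total paid = 33·$120.00 + $10.68 = $3,970.68.
Total interest = total paid − principal = $3,970.68 − $3,500.00 = $470.68.

$471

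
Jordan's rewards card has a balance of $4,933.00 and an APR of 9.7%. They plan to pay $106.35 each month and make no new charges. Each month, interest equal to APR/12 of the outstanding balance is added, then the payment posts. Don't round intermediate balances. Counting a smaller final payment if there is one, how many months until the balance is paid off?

59 months

Monthly rate r = 9.7%/12 = 0.808333% = 0.00808333.
Recurrence: B ← B·(1+r) − $106.35.
Month 1: interest $39.88; balance after payment $4,866.53.
Month 2: interest $39.34; balance after payment $4,799.51.
Closed form: n = −ln(1 − rB₀/P)/ln(1+r) = −ln(0.62506)/ln(1.00808) ≈ 58.368, so the balance reaches zero during payment 59.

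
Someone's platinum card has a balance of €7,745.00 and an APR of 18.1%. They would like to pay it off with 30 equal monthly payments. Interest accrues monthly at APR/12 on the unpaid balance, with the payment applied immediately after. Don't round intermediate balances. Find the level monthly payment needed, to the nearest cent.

€322.88

Monthly rate r = 18.1%/12 = 1.50833% = 0.0150833.
Level-payment amortization: P = B₀·r / (1 − (1+r)^(−n)) = 7745.00·0.0150833 / (1 − 1.01508^(−30)).
Denominator 1 − (1+r)^(−30) = 0.361811336.
P = 116.82 / 0.361811336 ≈ 322.88.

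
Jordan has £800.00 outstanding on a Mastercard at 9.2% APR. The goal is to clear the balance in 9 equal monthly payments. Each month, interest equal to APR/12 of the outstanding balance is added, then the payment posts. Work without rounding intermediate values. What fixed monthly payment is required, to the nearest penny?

£92.33

Monthly rate r = 9.2%/12 = 0.766667% = 0.00766667.
Level-payment amortization: P = B₀·r / (1 − (1+r)^(−n)) = 800.00·0.00766667 / (1 − 1.00767^(−9)).
Denominator 1 − (1+r)^(−9) = 0.0664276772.
P = 6.13333 / 0.0664276772 ≈ 92.33.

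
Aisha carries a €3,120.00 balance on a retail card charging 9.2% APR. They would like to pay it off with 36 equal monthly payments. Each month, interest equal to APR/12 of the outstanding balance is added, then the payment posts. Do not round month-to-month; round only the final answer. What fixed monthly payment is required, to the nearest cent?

Monthly rate r = 9.2%/12 = 0.766667% = 0.00766667.
Level-payment amortization: P = B₀·r / (1 − (1+r)^(−n)) = 3120.00·0.00766667 / (1 − 1.00767^(−36)).
Denominator 1 − (1+r)^(−36) = 0.240387904.
P = 23.92 / 0.240387904 ≈ 99.51.

€99.51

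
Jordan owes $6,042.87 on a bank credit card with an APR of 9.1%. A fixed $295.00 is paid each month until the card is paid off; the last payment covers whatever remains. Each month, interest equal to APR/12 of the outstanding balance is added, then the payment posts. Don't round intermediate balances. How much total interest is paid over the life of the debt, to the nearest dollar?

Monthly rate r = 9.1%/12 = 0.758333% = 0.00758333.
Payoff takes n = ⌈−ln(1 − rB₀/P)/ln(1+r)⌉ = ⌈22.346⌉ = 23 payments; the last is $102.42.
Total paid = 22·$295.00 + $102.42 = $6,592.42.
Total interest = total paid − principal = $6,592.42 − $6,042.87 = $549.55.

$550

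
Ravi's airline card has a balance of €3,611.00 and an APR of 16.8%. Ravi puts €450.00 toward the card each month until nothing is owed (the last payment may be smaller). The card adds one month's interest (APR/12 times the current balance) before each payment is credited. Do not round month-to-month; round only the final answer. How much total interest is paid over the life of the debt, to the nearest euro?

€247

Monthly rate r = 16.8%/12 = 1.4% = 0.014.
Payoff takes n = ⌈−ln(1 − rB₀/P)/ln(1+r)⌉ = ⌈8.572⌉ = 9 payments; the last is €257.95.
Total paid = 8·€450.00 + €257.95 = €3,857.95.
Total interest = total paid − principal = €3,857.95 − €3,611.00 = €246.95.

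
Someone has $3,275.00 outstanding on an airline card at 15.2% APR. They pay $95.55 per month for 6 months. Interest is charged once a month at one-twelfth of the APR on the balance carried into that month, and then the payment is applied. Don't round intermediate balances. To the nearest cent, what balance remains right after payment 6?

$2,940.15

Monthly rate r = 15.2%/12 = 1.26667% = 0.0126667.
Each month: B ← B·(1+r) − $95.55.
Month 1: interest $41.48; balance after payment $3,220.93.
Month 2: interest $40.80; balance after payment $3,166.18.
Month 3: interest $40.10; balance after payment $3,110.74.
Month 4: interest $39.40; balance after payment $3,054.59.
Month 5: interest $38.69; balance after payment $2,997.73.
Month 6: interest $37.97; balance after payment $2,940.15.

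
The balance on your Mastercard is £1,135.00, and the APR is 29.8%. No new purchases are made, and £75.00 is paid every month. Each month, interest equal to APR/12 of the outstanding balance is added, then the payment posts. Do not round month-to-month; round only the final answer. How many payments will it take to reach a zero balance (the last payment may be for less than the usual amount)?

20 months

Monthly rate r = 29.8%/12 = 2.48333% = 0.0248333.
Recurrence: B ← B·(1+r) − £75.00.
Month 1: interest £28.19; balance after payment £1,088.19.
Month 2: interest £27.02; balance after payment £1,040.21.
Closed form: n = −ln(1 − rB₀/P)/ln(1+r) = −ln(0.62419)/ln(1.02483) ≈ 19.213, so the balance reaches zero during payment 20.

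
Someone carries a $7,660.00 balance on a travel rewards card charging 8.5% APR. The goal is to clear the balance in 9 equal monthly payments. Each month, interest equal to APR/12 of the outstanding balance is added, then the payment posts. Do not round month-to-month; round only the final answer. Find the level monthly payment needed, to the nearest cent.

$881.54

Monthly rate r = 8.5%/12 = 0.708333% = 0.00708333.
Level-payment amortization: P = B₀·r / (1 − (1+r)^(−n)) = 7660.00·0.00708333 / (1 − 1.00708^(−9)).
Denominator 1 − (1+r)^(−9) = 0.0615496044.
P = 54.2583 / 0.0615496044 ≈ 881.54.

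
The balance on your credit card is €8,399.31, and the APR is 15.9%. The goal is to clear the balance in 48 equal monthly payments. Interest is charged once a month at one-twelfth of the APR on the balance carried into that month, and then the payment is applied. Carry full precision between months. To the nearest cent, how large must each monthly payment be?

Monthly rate r = 15.9%/12 = 1.325% = 0.01325.
Level-payment amortization: P = B₀·r / (1 − (1+r)^(−n)) = 8399.31·0.01325 / (1 − 1.01325^(−48)).
Denominator 1 − (1+r)^(−48) = 0.468378417.
P = 111.291 / 0.468378417 ≈ 237.61.

€237.61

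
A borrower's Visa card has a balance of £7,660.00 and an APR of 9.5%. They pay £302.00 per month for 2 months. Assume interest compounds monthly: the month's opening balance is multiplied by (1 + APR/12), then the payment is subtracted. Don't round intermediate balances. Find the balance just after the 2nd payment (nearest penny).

£7,175.37

Monthly rate r = 9.5%/12 = 0.791667% = 0.00791667.
Each month: B ← B·(1+r) − £302.00.
Month 1: interest £60.64; balance after payment £7,418.64.
Month 2: interest £58.73; balance after payment £7,175.37.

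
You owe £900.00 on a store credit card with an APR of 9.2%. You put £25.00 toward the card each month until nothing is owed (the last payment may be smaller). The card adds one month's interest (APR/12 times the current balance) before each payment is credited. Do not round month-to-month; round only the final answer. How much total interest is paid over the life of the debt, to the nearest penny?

Monthly rate r = 9.2%/12 = 0.766667% = 0.00766667.
Payoff takes n = ⌈−ln(1 − rB₀/P)/ln(1+r)⌉ = ⌈42.287⌉ = 43 payments; the last is £7.19.
Total paid = 42·£25.00 + £7.19 = £1,057.19.
Total interest = total paid − principal = £1,057.19 − £900.00 = £157.19.

£157.19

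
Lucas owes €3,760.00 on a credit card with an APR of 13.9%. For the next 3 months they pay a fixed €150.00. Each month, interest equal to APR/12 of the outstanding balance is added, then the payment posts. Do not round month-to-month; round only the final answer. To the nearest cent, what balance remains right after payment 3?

€3,436.95

Monthly rate r = 13.9%/12 = 1.15833% = 0.0115833.
Each month: B ← B·(1+r) − €150.00.
Month 1: interest €43.55; balance after payment €3,653.55.
Month 2: interest €42.32; balance after payment €3,545.87.
Month 3: interest €41.07; balance after payment €3,436.95.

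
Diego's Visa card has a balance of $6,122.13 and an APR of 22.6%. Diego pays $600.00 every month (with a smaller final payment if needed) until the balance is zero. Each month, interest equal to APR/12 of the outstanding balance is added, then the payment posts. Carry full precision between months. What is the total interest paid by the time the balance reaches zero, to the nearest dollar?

$742

Monthly rate r = 22.6%/12 = 1.88333% = 0.0188333.
Payoff takes n = ⌈−ln(1 − rB₀/P)/ln(1+r)⌉ = ⌈11.437⌉ = 12 payments; the last is $263.77.
Total paid = 11·$600.00 + $263.77 = $6,863.77.
Total interest = total paid − principal = $6,863.77 − $6,122.13 = $741.64.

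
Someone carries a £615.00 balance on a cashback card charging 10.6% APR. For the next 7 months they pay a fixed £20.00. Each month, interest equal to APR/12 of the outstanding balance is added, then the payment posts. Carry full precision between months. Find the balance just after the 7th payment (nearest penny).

Monthly rate r = 10.6%/12 = 0.883333% = 0.00883333.
Each month: B ← B·(1+r) − £20.00.
Month 1: interest £5.43; balance after payment £600.43.
Month 2: interest £5.30; balance after payment £585.74.
Month 3: interest £5.17; balance after payment £570.91.
Month 4: interest £5.04; balance after payment £555.95.
Month 5: interest £4.91; balance after payment £540.86.
Month 6: interest £4.78; balance after payment £525.64.
Month 7: interest £4.64; balance after payment £510.29.

£510.29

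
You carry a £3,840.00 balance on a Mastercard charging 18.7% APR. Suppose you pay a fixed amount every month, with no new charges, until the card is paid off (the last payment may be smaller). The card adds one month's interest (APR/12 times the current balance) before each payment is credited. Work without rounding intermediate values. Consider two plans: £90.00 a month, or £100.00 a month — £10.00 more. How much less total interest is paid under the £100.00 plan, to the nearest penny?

Monthly rate r = 18.7%/12 = 1.55833% = 0.0155833.
At £90.00/mo: n = ⌈−ln(1 − rB₀/P)/ln(1+r)⌉ = 71 payments (last £63.42); total interest = total paid − £3,840.00 = £2,523.42.
At £100.00/mo: 59 payments (last £99.82); total interest £2,059.82.
Interest saved = £2,523.42 − £2,059.82 = £463.60.

£463.60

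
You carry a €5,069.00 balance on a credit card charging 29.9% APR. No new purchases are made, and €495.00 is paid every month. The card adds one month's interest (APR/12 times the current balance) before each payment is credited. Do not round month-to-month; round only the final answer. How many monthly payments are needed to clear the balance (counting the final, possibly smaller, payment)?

Monthly rate r = 29.9%/12 = 2.49167% = 0.0249167.
Recurrence: B ← B·(1+r) − €495.00.
Month 1: interest €126.30; balance after payment €4,700.30.
Month 2: interest €117.12; balance after payment €4,322.42.
Closed form: n = −ln(1 − rB₀/P)/ln(1+r) = −ln(0.74484)/ln(1.02492) ≈ 11.969, so the balance reaches zero during payment 12.

12 months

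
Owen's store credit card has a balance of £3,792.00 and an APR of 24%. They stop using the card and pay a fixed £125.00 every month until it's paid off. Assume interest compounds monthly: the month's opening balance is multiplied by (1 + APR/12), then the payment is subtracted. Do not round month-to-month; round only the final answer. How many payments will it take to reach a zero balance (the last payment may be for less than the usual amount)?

Monthly rate r = 24%/12 = 2% = 0.02.
Recurrence: B ← B·(1+r) − £125.00.
Month 1: interest £75.84; balance after payment £3,742.84.
Month 2: interest £74.86; balance after payment £3,692.70.
Closed form: n = −ln(1 − rB₀/P)/ln(1+r) = −ln(0.39328)/ln(1.02) ≈ 47.127, so the balance reaches zero during payment 48.

48 months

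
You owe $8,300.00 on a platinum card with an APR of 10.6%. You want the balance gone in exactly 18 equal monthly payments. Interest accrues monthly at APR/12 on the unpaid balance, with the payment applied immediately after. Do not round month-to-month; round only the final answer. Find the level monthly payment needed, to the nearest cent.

Monthly rate r = 10.6%/12 = 0.883333% = 0.00883333.
Level-payment amortization: P = B₀·r / (1 − (1+r)^(−n)) = 8300.00·0.00883333 / (1 − 1.00883^(−18)).
Denominator 1 − (1+r)^(−18) = 0.146407921.
P = 73.3167 / 0.146407921 ≈ 500.77.

$500.77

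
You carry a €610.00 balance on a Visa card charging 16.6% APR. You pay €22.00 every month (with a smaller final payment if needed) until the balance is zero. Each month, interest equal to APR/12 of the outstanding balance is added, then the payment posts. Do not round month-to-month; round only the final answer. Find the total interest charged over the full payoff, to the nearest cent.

€164.74

Monthly rate r = 16.6%/12 = 1.38333% = 0.0138333.
Payoff takes n = ⌈−ln(1 − rB₀/P)/ln(1+r)⌉ = ⌈35.214⌉ = 36 payments; the last is €4.74.
Total paid = 35·€22.00 + €4.74 = €774.74.
Total interest = total paid − principal = €774.74 − €610.00 = €164.74.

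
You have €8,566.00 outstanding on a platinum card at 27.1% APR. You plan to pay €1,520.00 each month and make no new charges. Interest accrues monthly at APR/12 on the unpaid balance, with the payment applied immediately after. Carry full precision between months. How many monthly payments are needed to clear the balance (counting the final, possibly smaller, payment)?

7 payments

Monthly rate r = 27.1%/12 = 2.25833% = 0.0225833.
Recurrence: B ← B·(1+r) − €1,520.00.
Month 1: interest €193.45; balance after payment €7,239.45.
Month 2: interest €163.49; balance after payment €5,882.94.
Closed form: n = −ln(1 − rB₀/P)/ln(1+r) = −ln(0.87273)/ln(1.02258) ≈ 6.096, so the balance reaches zero during payment 7.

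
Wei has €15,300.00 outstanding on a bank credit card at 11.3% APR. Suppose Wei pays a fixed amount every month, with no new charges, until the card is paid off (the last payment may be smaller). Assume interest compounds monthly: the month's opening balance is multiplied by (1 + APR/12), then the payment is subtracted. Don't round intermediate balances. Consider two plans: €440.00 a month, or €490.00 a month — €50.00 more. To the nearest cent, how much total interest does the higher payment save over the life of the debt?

Monthly rate r = 11.3%/12 = 0.941667% = 0.00941667.
At €440.00/mo: n = ⌈−ln(1 − rB₀/P)/ln(1+r)⌉ = 43 payments (last €142.19); total interest = total paid − €15,300.00 = €3,322.19.
At €490.00/mo: 38 payments (last €73.33); total interest €2,903.33.
Interest saved = €3,322.19 − €2,903.33 = €418.86.

€418.86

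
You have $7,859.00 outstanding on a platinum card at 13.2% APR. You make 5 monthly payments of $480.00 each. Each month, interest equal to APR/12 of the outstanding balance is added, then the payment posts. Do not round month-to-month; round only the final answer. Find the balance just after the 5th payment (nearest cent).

Monthly rate r = 13.2%/12 = 1.1% = 0.011.
Each month: B ← B·(1+r) − $480.00.
Month 1: interest $86.45; balance after payment $7,465.45.
Month 2: interest $82.12; balance after payment $7,067.57.
Month 3: interest $77.74; balance after payment $6,665.31.
Month 4: interest $73.32; balance after payment $6,258.63.
Month 5: interest $68.84; balance after payment $5,847.48.

$5,847.48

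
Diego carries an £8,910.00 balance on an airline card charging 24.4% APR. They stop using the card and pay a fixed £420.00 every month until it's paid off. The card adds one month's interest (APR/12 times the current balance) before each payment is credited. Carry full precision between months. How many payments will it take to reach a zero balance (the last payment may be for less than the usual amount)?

Monthly rate r = 24.4%/12 = 2.03333% = 0.0203333.
Recurrence: B ← B·(1+r) − £420.00.
Month 1: interest £181.17; balance after payment £8,671.17.
Month 2: interest £176.31; balance after payment £8,427.48.
Closed form: n = −ln(1 − rB₀/P)/ln(1+r) = −ln(0.56864)/ln(1.02033) ≈ 28.044, so the balance reaches zero during payment 29.

29 months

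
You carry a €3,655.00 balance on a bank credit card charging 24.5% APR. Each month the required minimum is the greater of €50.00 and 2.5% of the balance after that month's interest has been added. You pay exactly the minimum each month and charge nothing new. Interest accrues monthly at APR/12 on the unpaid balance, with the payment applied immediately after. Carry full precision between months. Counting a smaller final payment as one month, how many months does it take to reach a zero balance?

202 months

Monthly rate r = 24.5%/12 = 2.04167% = 0.0204167.
While 2.5% of the post-interest balance exceeds €50.00, each month B ← (B·(1+r))·(1 − 0.025), i.e. B shrinks by the factor (1+r)·0.975 = 0.99491.
This holds for months 1–123. Entering month 124 the balance is €1,950.26; 2.5% of the post-interest balance is now below €50.00, so the flat €50.00 minimum applies from here.
From month 124 a fixed €50.00 at rate r clears €1,950.26 in 79 more payments. Total: 123 + 79 = 202 months.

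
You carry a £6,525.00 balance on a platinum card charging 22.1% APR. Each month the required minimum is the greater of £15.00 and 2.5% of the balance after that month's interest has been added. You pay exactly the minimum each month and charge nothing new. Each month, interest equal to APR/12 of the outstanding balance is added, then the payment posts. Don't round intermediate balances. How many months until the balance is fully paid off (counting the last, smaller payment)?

Monthly rate r = 22.1%/12 = 1.84167% = 0.0184167.
While 2.5% of the post-interest balance exceeds £15.00, each month B ← (B·(1+r))·(1 − 0.025), i.e. B shrinks by the factor (1+r)·0.975 = 0.99296.
This holds for months 1–341. Entering month 342 the balance is £585.80; 2.5% of the post-interest balance is now below £15.00, so the flat £15.00 minimum applies from here.
From month 342 a fixed £15.00 at rate r clears £585.80 in 70 more payments. Total: 341 + 70 = 411 months.

411 months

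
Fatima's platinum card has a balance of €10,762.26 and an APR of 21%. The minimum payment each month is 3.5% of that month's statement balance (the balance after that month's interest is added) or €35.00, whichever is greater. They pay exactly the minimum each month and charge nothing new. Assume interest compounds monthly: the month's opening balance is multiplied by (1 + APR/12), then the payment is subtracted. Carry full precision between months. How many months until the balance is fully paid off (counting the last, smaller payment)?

170 months

Monthly rate r = 21%/12 = 1.75% = 0.0175.
While 3.5% of the post-interest balance exceeds €35.00, each month B ← (B·(1+r))·(1 − 0.035), i.e. B shrinks by the factor (1+r)·0.965 = 0.98189.
This holds for months 1–131. Entering month 132 the balance is €981.73; 3.5% of the post-interest balance is now below €35.00, so the flat €35.00 minimum applies from here.
From month 132 a fixed €35.00 at rate r clears €981.73 in 39 more payments. Total: 131 + 39 = 170 months.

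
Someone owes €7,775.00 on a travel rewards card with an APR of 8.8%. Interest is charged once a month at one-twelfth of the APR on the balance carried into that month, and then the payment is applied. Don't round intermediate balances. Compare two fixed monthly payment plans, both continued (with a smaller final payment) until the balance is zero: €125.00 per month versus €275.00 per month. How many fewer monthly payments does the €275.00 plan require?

52 fewer payments

Monthly rate r = 8.8%/12 = 0.733333% = 0.00733333.
At €125.00/mo: n = ⌈−ln(1 − rB₀/P)/ln(1+r)⌉ = 84 payments (last €44.68); total interest = total paid − €7,775.00 = €2,644.68.
At €275.00/mo: 32 payments (last €220.29); total interest €970.29.
Payments saved = 84 − 32 = 52.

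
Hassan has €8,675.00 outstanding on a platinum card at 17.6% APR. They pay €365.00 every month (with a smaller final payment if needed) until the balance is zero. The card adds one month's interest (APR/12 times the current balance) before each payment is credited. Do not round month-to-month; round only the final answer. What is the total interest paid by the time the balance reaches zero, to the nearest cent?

Monthly rate r = 17.6%/12 = 1.46667% = 0.0146667.
Payoff takes n = ⌈−ln(1 − rB₀/P)/ln(1+r)⌉ = ⌈29.437⌉ = 30 payments; the last is €160.17.
Total paid = 29·€365.00 + €160.17 = €10,745.17.
Total interest = total paid − principal = €10,745.17 − €8,675.00 = €2,070.17.

€2,070.17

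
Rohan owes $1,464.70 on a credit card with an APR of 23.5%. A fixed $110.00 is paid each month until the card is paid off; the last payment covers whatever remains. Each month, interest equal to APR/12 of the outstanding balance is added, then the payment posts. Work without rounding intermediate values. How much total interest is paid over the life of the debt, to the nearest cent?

Monthly rate r = 23.5%/12 = 1.95833% = 0.0195833.
Payoff takes n = ⌈−ln(1 − rB₀/P)/ln(1+r)⌉ = ⌈15.579⌉ = 16 payments; the last is $63.92.
Total paid = 15·$110.00 + $63.92 = $1,713.92.
Total interest = total paid − principal = $1,713.92 − $1,464.70 = $249.22.

$249.22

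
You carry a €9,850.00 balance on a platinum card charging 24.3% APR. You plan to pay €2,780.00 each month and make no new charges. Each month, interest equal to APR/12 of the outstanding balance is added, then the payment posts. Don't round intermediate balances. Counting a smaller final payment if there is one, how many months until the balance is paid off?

Monthly rate r = 24.3%/12 = 2.025% = 0.02025.
Recurrence: B ← B·(1+r) − €2,780.00.
Month 1: interest €199.46; balance after payment €7,269.46.
Month 2: interest €147.21; balance after payment €4,636.67.
Month 3: interest €93.89; balance after payment €1,950.56.
Month 4: interest €39.50; balance after payment €0.00.

4 months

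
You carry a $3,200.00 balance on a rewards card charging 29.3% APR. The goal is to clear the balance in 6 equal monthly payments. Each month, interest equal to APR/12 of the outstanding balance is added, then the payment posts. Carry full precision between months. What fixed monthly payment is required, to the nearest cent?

$579.83

Monthly rate r = 29.3%/12 = 2.44167% = 0.0244167.
Level-payment amortization: P = B₀·r / (1 − (1+r)^(−n)) = 3200.00·0.0244167 / (1 − 1.02442^(−6)).
Denominator 1 − (1+r)^(−6) = 0.134752832.
P = 78.1333 / 0.134752832 ≈ 579.83.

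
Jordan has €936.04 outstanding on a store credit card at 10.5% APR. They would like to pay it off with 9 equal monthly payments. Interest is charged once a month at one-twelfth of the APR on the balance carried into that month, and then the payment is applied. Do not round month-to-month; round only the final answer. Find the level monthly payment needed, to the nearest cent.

Monthly rate r = 10.5%/12 = 0.875% = 0.00875.
Level-payment amortization: P = B₀·r / (1 − (1+r)^(−n)) = 936.04·0.00875 / (1 − 1.00875^(−9)).
Denominator 1 − (1+r)^(−9) = 0.0754123877.
P = 8.19035 / 0.0754123877 ≈ 108.61.

€108.61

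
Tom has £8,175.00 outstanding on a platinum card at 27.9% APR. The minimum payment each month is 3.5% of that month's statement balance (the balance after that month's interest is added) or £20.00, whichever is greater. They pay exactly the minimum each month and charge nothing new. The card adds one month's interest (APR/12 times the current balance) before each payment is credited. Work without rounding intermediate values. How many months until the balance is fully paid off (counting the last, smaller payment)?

258 months

Monthly rate r = 27.9%/12 = 2.325% = 0.02325.
While 3.5% of the post-interest balance exceeds £20.00, each month B ← (B·(1+r))·(1 − 0.035), i.e. B shrinks by the factor (1+r)·0.965 = 0.98744.
This holds for months 1–213. Entering month 214 the balance is £553.25; 3.5% of the post-interest balance is now below £20.00, so the flat £20.00 minimum applies from here.
From month 214 a fixed £20.00 at rate r clears £553.25 in 45 more payments. Total: 213 + 45 = 258 months.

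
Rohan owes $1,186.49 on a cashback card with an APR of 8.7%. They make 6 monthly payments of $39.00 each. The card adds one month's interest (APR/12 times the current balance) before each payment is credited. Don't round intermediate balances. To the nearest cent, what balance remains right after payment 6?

Monthly rate r = 8.7%/12 = 0.725% = 0.00725.
Each month: B ← B·(1+r) − $39.00.
Month 1: interest $8.60; balance after payment $1,156.09.
Month 2: interest $8.38; balance after payment $1,125.47.
Month 3: interest $8.16; balance after payment $1,094.63.
Month 4: interest $7.94; balance after payment $1,063.57.
Month 5: interest $7.71; balance after payment $1,032.28.
Month 6: interest $7.48; balance after payment $1,000.76.

$1,000.76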